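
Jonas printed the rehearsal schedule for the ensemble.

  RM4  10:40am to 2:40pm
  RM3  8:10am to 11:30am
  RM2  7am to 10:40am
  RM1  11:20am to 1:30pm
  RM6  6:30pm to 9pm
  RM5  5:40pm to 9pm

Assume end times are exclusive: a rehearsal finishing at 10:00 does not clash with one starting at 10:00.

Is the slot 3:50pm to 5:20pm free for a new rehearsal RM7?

Yes — the slot is free

RM2: ends 10:40am at or before RM7 starts 3:50pm → clear.
RM3: ends 11:30am at or before RM7 starts 3:50pm → clear.
RM4: ends 2:40pm at or before RM7 starts 3:50pm → clear.
RM1: ends 1:30pm at or before RM7 starts 3:50pm → clear.
RM5: starts 5:40pm at or after RM7 ends 5:20pm → clear.
RM6: starts 6:30pm at or after RM7 ends 5:20pm → clear.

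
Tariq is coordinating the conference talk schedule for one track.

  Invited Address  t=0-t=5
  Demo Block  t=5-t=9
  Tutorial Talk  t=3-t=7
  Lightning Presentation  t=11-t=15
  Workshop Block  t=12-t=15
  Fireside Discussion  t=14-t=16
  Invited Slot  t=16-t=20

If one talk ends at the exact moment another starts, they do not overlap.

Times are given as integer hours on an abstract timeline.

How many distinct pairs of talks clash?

Sorted by start: Invited Address, Tutorial Talk, Demo Block, Lightning Presentation, Workshop Block, Fireside Discussion, Invited Slot.
Tutorial Talk starts before Invited Address ends → Invited Address and Tutorial Talk overlap.
Demo Block starts exactly when Invited Address ends (back-to-back, no overlap) — done with Invited Address.
Demo Block starts before Tutorial Talk ends → Tutorial Talk and Demo Block overlap.
Lightning Presentation starts after Tutorial Talk ends — done with Tutorial Talk.
Lightning Presentation starts after Demo Block ends — done with Demo Block.
Workshop Block starts before Lightning Presentation ends → Lightning Presentation and Workshop Block overlap.
Fireside Discussion starts before Lightning Presentation ends → Lightning Presentation and Fireside Discussion overlap.
Invited Slot starts after Lightning Presentation ends.
Fireside Discussion starts before Workshop Block ends → Workshop Block and Fireside Discussion overlap.
Invited Slot starts after Workshop Block ends.
Invited Slot starts exactly when Fireside Discussion ends (back-to-back, no overlap).
Overlapping pairs: Demo Block & Tutorial Talk, Fireside Discussion & Lightning Presentation, Fireside Discussion & Workshop Block, Invited Address & Tutorial Talk, Lightning Presentation & Workshop Block — 5 in total.

5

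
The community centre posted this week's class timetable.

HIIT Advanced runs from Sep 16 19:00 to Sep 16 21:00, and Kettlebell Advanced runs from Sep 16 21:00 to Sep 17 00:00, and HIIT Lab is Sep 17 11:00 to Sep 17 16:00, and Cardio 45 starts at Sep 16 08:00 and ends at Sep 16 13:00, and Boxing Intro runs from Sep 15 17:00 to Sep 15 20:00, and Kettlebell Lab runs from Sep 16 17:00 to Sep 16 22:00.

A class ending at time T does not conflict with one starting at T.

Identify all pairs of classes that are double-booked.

Sorted by start: Boxing Intro, Cardio 45, Kettlebell Lab, HIIT Advanced, Kettlebell Advanced, HIIT Lab.
Cardio 45 starts after Boxing Intro ends, so nothing later overlaps Boxing Intro either.
Kettlebell Lab starts after Cardio 45 ends, so nothing later overlaps Cardio 45 either.
HIIT Advanced starts before Kettlebell Lab ends → Kettlebell Lab and HIIT Advanced overlap.
Kettlebell Advanced starts before Kettlebell Lab ends → Kettlebell Lab and Kettlebell Advanced overlap.
HIIT Lab starts after Kettlebell Lab ends.
Kettlebell Advanced starts exactly when HIIT Advanced ends (back-to-back, no overlap), so nothing later overlaps HIIT Advanced either.
HIIT Lab starts after Kettlebell Advanced ends.

HIIT Advanced & Kettlebell Lab, Kettlebell Advanced & Kettlebell Lab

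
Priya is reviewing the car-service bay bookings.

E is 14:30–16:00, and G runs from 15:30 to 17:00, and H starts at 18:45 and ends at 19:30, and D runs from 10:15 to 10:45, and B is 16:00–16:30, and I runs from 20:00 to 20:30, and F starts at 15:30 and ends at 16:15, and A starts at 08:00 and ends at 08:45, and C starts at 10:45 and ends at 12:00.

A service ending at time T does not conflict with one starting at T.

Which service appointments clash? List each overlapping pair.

B & F, B & G, E & F, E & G, F & G

Sorted by start: A, D, C, E, F, G, B, H, I.
D starts after A ends, so A has no further overlaps.
C starts exactly when D ends (back-to-back, no overlap), so D has no further overlaps.
E starts after C ends, so C has no further overlaps.
F starts before E ends → E and F overlap.
G starts before E ends → E and G overlap.
B starts exactly when E ends (back-to-back, no overlap), so E has no further overlaps.
G starts before F ends → F and G overlap.
B starts before F ends → F and B overlap.
H starts after F ends, so F has no further overlaps.
B starts before G ends → G and B overlap.
H starts after G ends, so G has no further overlaps.
H starts after B ends, so B has no further overlaps.
I starts after H ends.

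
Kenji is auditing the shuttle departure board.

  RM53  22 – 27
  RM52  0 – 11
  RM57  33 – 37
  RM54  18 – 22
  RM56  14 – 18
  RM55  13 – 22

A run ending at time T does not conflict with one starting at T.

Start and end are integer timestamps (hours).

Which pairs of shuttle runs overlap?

Check each pair: they overlap iff neither finishes before the other starts.
Sorted by start: RM52, RM55, RM56, RM54, RM53, RM57.
RM55 starts after RM52 ends — done with RM52.
RM56 starts before RM55 ends → RM55 and RM56 overlap.
RM54 starts before RM55 ends → RM55 and RM54 overlap.
RM53 starts exactly when RM55 ends (back-to-back, no overlap) — done with RM55.
RM54 starts exactly when RM56 ends (back-to-back, no overlap) — done with RM56.
RM53 starts exactly when RM54 ends (back-to-back, no overlap) — done with RM54.
RM57 starts after RM53 ends.

RM54 & RM55, RM55 & RM56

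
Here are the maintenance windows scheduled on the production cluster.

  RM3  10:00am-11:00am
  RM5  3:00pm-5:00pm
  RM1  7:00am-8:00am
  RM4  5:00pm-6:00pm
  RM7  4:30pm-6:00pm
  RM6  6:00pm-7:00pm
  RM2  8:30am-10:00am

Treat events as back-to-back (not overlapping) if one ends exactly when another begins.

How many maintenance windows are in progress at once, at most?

2

Sort all start/end points and keep a running count:
7:00am start RM1 → 1
8:00am end RM1 → 0
8:30am start RM2 → 1
10:00am end RM2 → 0
10:00am start RM3 → 1
11:00am end RM3 → 0
3:00pm start RM5 → 1
4:30pm start RM7 → 2
5:00pm end RM5 → 1
5:00pm start RM4 → 2
6:00pm end RM4 → 1
6:00pm end RM7 → 0
6:00pm start RM6 → 1
7:00pm end RM6 → 0
Peak is 2, at 4:30pm (RM5, RM7).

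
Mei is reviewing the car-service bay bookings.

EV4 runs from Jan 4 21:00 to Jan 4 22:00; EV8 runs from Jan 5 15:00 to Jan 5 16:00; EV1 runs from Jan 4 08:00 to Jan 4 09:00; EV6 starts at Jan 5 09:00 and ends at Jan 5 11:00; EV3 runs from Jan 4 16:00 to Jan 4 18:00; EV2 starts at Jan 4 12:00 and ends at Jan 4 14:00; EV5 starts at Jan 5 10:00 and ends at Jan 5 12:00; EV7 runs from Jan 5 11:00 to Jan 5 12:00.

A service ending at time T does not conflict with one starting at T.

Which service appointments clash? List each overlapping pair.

EV5 & EV6, EV5 & EV7

Sorted by start: EV1, EV2, EV3, EV4, EV6, EV5, EV7, EV8.
EV2 starts after EV1 ends, so nothing later overlaps EV1 either.
EV3 starts after EV2 ends, so nothing later overlaps EV2 either.
EV4 starts after EV3 ends, so nothing later overlaps EV3 either.
EV6 starts after EV4 ends, so nothing later overlaps EV4 either.
EV5 starts before EV6 ends → EV6 and EV5 overlap.
EV7 starts exactly when EV6 ends (back-to-back, no overlap), so nothing later overlaps EV6 either.
EV7 starts before EV5 ends → EV5 and EV7 overlap.
EV8 starts after EV5 ends.
EV8 starts after EV7 ends.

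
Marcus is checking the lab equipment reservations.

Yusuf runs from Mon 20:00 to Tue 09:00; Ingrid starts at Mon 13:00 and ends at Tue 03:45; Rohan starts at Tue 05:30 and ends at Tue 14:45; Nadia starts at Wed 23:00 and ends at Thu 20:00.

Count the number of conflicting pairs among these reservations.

Two intervals overlap when each starts before the other ends.
Sorted by start: Ingrid, Yusuf, Rohan, Nadia.
Yusuf starts before Ingrid ends → Ingrid and Yusuf overlap.
Rohan starts after Ingrid ends, so Ingrid has no further overlaps.
Rohan starts before Yusuf ends → Yusuf and Rohan overlap.
Nadia starts after Yusuf ends.
Nadia starts after Rohan ends.
Overlapping pairs: Ingrid & Yusuf, Rohan & Yusuf — 2 in total.

2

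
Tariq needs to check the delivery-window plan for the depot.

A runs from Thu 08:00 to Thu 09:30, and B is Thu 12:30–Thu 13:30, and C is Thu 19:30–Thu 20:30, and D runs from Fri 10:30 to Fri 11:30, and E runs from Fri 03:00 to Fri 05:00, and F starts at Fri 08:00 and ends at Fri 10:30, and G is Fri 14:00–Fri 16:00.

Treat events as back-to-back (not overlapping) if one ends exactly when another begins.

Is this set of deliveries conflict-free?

Yes

Sorted by start: A, B, C, E, F, D, G.
B starts after A ends; A is clear from here.
C starts after B ends; B is clear from here.
E starts after C ends; C is clear from here.
F starts after E ends; E is clear from here.
D starts exactly when F ends (back-to-back, no overlap); F is clear from here.
G starts after D ends.
Every pair is clear; the schedule has no overlaps.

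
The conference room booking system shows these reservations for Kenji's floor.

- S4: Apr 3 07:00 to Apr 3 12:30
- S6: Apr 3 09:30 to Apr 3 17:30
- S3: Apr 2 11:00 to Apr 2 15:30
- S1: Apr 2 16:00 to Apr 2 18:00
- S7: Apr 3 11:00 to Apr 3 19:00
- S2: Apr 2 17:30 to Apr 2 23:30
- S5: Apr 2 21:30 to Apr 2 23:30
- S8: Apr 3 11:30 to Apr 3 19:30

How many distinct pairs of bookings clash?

Sorted by start: S3, S1, S2, S5, S4, S6, S7, S8.
S1 starts after S3 ends, so nothing later overlaps S3 either.
S2 starts before S1 ends → S1 and S2 overlap.
S5 starts after S1 ends, so nothing later overlaps S1 either.
S5 starts before S2 ends → S2 and S5 overlap.
S4 starts after S2 ends, so nothing later overlaps S2 either.
S4 starts after S5 ends, so nothing later overlaps S5 either.
S6 starts before S4 ends → S4 and S6 overlap.
S7 starts before S4 ends → S4 and S7 overlap.
S8 starts before S4 ends → S4 and S8 overlap.
S7 starts before S6 ends → S6 and S7 overlap.
S8 starts before S6 ends → S6 and S8 overlap.
S8 starts before S7 ends → S7 and S8 overlap.
Overlapping pairs: S1 & S2, S2 & S5, S4 & S6, S4 & S7, S4 & S8, S6 & S7, S6 & S8, S7 & S8 — 8 in total.

8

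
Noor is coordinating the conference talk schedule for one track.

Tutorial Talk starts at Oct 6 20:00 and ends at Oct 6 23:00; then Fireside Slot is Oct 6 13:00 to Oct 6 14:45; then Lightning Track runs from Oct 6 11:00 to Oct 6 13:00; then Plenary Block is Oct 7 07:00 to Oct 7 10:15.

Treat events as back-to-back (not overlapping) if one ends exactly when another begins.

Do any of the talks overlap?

No

Sorted by start: Lightning Track, Fireside Slot, Tutorial Talk, Plenary Block.
Fireside Slot starts exactly when Lightning Track ends (back-to-back, no overlap) — done with Lightning Track.
Tutorial Talk starts after Fireside Slot ends — done with Fireside Slot.
Plenary Block starts after Tutorial Talk ends.
Every pair is clear; the schedule has no overlaps.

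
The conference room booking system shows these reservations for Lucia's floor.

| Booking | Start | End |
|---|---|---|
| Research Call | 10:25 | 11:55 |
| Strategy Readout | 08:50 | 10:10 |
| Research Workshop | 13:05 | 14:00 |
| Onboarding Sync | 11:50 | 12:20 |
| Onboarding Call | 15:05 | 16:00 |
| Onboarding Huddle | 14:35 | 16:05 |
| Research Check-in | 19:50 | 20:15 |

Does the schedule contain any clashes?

Yes

Two intervals overlap when each starts before the other ends.
Sorted by start: Strategy Readout, Research Call, Onboarding Sync, Research Workshop, Onboarding Huddle, Onboarding Call, Research Check-in.
Research Call starts after Strategy Readout ends, so nothing later overlaps Strategy Readout either.
Onboarding Sync starts before Research Call ends → Research Call and Onboarding Sync overlap.
That's a conflict, so the schedule is not conflict-free.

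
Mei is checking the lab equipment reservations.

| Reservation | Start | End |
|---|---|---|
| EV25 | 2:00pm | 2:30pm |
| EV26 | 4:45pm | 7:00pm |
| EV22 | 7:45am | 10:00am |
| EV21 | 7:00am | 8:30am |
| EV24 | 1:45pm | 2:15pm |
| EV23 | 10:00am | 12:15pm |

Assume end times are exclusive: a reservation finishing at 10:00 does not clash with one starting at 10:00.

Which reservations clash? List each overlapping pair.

EV21 & EV22, EV24 & EV25

Check each pair: they overlap iff neither finishes before the other starts.
Sorted by start: EV21, EV22, EV23, EV24, EV25, EV26.
EV22 starts before EV21 ends → EV21 and EV22 overlap.
EV23 starts after EV21 ends, so nothing later overlaps EV21 either.
EV23 starts exactly when EV22 ends (back-to-back, no overlap), so nothing later overlaps EV22 either.
EV24 starts after EV23 ends, so nothing later overlaps EV23 either.
EV25 starts before EV24 ends → EV24 and EV25 overlap.
EV26 starts after EV24 ends.
EV26 starts after EV25 ends.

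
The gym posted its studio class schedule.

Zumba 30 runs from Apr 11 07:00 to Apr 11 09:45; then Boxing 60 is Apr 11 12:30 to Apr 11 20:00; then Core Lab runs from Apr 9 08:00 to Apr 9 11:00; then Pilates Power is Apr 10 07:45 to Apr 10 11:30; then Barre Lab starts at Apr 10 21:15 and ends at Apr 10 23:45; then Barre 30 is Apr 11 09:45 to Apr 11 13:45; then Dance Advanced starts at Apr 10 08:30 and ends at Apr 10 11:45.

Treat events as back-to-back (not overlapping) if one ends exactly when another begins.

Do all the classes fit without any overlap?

Check each pair: they overlap iff neither finishes before the other starts.
Sorted by start: Core Lab, Pilates Power, Dance Advanced, Barre Lab, Zumba 30, Barre 30, Boxing 60.
Pilates Power starts after Core Lab ends, so nothing later overlaps Core Lab either.
Dance Advanced starts before Pilates Power ends → Pilates Power and Dance Advanced overlap.
That's a conflict, so the schedule is not conflict-free.

No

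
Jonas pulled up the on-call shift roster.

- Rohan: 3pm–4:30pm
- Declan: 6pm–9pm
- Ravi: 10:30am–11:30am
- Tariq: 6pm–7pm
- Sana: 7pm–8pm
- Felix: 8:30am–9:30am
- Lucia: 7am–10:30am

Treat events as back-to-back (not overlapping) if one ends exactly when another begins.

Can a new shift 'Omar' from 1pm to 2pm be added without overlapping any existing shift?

Lucia: ends 10:30am at or before Omar starts 1pm → clear.
Felix: ends 9:30am at or before Omar starts 1pm → clear.
Ravi: ends 11:30am at or before Omar starts 1pm → clear.
Rohan: starts 3pm at or after Omar ends 2pm → clear.
Tariq: starts 6pm at or after Omar ends 2pm → clear.
Declan: starts 6pm at or after Omar ends 2pm → clear.
Sana: starts 7pm at or after Omar ends 2pm → clear.

Yes — the slot is free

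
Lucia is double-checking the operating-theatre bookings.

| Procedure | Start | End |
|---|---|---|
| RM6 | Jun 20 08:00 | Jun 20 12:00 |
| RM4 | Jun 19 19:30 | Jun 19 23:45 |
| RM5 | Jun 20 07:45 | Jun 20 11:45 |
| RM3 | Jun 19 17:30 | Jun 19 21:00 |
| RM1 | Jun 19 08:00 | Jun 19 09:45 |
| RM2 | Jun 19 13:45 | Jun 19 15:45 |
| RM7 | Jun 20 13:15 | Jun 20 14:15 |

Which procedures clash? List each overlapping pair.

RM3 & RM4, RM5 & RM6

Sorted by start: RM1, RM2, RM3, RM4, RM5, RM6, RM7.
RM2 starts after RM1 ends; RM1 is clear from here.
RM3 starts after RM2 ends; RM2 is clear from here.
RM4 starts before RM3 ends → RM3 and RM4 overlap.
RM5 starts after RM3 ends; RM3 is clear from here.
RM5 starts after RM4 ends; RM4 is clear from here.
RM6 starts before RM5 ends → RM5 and RM6 overlap.
RM7 starts after RM5 ends.
RM7 starts after RM6 ends.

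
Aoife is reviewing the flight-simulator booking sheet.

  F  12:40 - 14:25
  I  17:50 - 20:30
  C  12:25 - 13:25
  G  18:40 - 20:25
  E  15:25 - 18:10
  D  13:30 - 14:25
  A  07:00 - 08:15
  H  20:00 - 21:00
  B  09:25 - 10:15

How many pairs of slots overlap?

6

Sorted by start: A, B, C, F, D, E, I, G, H.
B starts after A ends — done with A.
C starts after B ends — done with B.
F starts before C ends → C and F overlap.
D starts after C ends — done with C.
D starts before F ends → F and D overlap.
E starts after F ends — done with F.
E starts after D ends — done with D.
I starts before E ends → E and I overlap.
G starts after E ends — done with E.
G starts before I ends → I and G overlap.
H starts before I ends → I and H overlap.
H starts before G ends → G and H overlap.
Overlapping pairs: C & F, D & F, E & I, G & H, G & I, H & I — 6 in total.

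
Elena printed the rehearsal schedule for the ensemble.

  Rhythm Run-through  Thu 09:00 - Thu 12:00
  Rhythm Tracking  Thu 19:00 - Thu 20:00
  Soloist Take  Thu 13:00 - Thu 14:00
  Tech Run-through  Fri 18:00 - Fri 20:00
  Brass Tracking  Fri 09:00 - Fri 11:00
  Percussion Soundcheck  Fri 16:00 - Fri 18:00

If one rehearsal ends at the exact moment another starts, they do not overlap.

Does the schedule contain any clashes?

Sorted by start: Rhythm Run-through, Soloist Take, Rhythm Tracking, Brass Tracking, Percussion Soundcheck, Tech Run-through.
Soloist Take starts after Rhythm Run-through ends, so nothing later overlaps Rhythm Run-through either.
Rhythm Tracking starts after Soloist Take ends, so nothing later overlaps Soloist Take either.
Brass Tracking starts after Rhythm Tracking ends, so nothing later overlaps Rhythm Tracking either.
Percussion Soundcheck starts after Brass Tracking ends, so nothing later overlaps Brass Tracking either.
Tech Run-through starts exactly when Percussion Soundcheck ends (back-to-back, no overlap).
Every pair is clear; the schedule has no overlaps.

No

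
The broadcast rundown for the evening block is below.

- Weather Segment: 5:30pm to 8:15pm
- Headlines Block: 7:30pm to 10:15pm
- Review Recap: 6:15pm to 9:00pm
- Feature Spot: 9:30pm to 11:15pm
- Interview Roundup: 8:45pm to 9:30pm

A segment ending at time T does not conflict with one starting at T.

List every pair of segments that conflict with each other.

Sorted by start: Weather Segment, Review Recap, Headlines Block, Interview Roundup, Feature Spot.
Review Recap starts before Weather Segment ends → Weather Segment and Review Recap overlap.
Headlines Block starts before Weather Segment ends → Weather Segment and Headlines Block overlap.
Interview Roundup starts after Weather Segment ends, so Weather Segment has no further overlaps.
Headlines Block starts before Review Recap ends → Review Recap and Headlines Block overlap.
Interview Roundup starts before Review Recap ends → Review Recap and Interview Roundup overlap.
Feature Spot starts after Review Recap ends.
Interview Roundup starts before Headlines Block ends → Headlines Block and Interview Roundup overlap.
Feature Spot starts before Headlines Block ends → Headlines Block and Feature Spot overlap.
Feature Spot starts exactly when Interview Roundup ends (back-to-back, no overlap).

Feature Spot & Headlines Block, Headlines Block & Interview Roundup, Headlines Block & Review Recap, Headlines Block & Weather Segment, Interview Roundup & Review Recap, Review Recap & Weather Segment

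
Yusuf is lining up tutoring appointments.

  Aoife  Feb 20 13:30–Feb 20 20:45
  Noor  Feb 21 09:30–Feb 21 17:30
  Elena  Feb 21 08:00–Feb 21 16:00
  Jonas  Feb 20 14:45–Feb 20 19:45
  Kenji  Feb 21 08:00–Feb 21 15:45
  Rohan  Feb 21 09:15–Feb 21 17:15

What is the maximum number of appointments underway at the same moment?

Sweep the timeline, counting +1 at each start and −1 at each end (ends before starts at a tie):
Feb 20 13:30 start Aoife → 1
Feb 20 14:45 start Jonas → 2
Feb 20 19:45 end Jonas → 1
Feb 20 20:45 end Aoife → 0
Feb 21 08:00 start Elena → 1
Feb 21 08:00 start Kenji → 2
Feb 21 09:15 start Rohan → 3
Feb 21 09:30 start Noor → 4
Feb 21 15:45 end Kenji → 3
Feb 21 16:00 end Elena → 2
Feb 21 17:15 end Rohan → 1
Feb 21 17:30 end Noor → 0
Peak is 4, at Feb 21 09:30 (Elena, Kenji, Noor, Rohan).

4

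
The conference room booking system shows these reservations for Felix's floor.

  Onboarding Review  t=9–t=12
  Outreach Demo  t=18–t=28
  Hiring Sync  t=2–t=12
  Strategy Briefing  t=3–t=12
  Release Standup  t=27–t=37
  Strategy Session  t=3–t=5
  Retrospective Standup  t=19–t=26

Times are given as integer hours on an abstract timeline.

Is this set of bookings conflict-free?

No

Sorted by start: Hiring Sync, Strategy Briefing, Strategy Session, Onboarding Review, Outreach Demo, Retrospective Standup, Release Standup.
Strategy Briefing starts before Hiring Sync ends → Hiring Sync and Strategy Briefing overlap.
That's a conflict, so the schedule is not conflict-free.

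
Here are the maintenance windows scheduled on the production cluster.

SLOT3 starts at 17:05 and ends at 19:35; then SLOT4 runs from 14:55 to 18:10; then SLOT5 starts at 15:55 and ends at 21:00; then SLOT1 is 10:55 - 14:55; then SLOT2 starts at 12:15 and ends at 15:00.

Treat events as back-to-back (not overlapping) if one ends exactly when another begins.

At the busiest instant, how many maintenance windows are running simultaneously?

Sweep the timeline, counting +1 at each start and −1 at each end (ends before starts at a tie):
10:55 start SLOT1 → 1
12:15 start SLOT2 → 2
14:55 end SLOT1 → 1
14:55 start SLOT4 → 2
15:00 end SLOT2 → 1
15:55 start SLOT5 → 2
17:05 start SLOT3 → 3
18:10 end SLOT4 → 2
19:35 end SLOT3 → 1
21:00 end SLOT5 → 0
Peak is 3, at 17:05 (SLOT3, SLOT4, SLOT5).

3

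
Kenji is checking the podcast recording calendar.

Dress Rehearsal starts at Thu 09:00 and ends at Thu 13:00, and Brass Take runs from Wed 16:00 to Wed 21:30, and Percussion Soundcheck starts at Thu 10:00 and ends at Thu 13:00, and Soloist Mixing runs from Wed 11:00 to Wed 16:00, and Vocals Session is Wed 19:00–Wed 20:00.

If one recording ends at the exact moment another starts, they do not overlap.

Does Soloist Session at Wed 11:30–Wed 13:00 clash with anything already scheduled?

Soloist Mixing: starts Wed 11:00 before Soloist Session ends Wed 13:00, and ends Wed 16:00 after Soloist Session starts Wed 11:30 → overlap.
Brass Take: starts Wed 16:00 at or after Soloist Session ends Wed 13:00 → clear.
Vocals Session: starts Wed 19:00 at or after Soloist Session ends Wed 13:00 → clear.
Dress Rehearsal: starts Thu 09:00 at or after Soloist Session ends Wed 13:00 → clear.
Percussion Soundcheck: starts Thu 10:00 at or after Soloist Session ends Wed 13:00 → clear.
Soloist Session overlaps Soloist Mixing.

Yes — it overlaps Soloist Mixing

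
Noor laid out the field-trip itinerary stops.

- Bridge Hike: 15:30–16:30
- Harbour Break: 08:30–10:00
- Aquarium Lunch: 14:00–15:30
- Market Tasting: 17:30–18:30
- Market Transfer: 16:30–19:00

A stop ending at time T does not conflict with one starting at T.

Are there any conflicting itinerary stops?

Yes

Check each pair: they overlap iff neither finishes before the other starts.
Sorted by start: Harbour Break, Aquarium Lunch, Bridge Hike, Market Transfer, Market Tasting.
Aquarium Lunch starts after Harbour Break ends — done with Harbour Break.
Bridge Hike starts exactly when Aquarium Lunch ends (back-to-back, no overlap) — done with Aquarium Lunch.
Market Transfer starts exactly when Bridge Hike ends (back-to-back, no overlap) — done with Bridge Hike.
Market Tasting starts before Market Transfer ends → Market Transfer and Market Tasting overlap.
That's a conflict, so the schedule is not conflict-free.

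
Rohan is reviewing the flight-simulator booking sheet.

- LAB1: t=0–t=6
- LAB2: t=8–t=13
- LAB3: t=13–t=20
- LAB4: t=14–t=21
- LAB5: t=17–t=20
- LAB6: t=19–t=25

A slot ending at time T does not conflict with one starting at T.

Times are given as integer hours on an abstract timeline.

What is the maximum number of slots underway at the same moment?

4

Sweep the timeline, counting +1 at each start and −1 at each end (ends before starts at a tie):
t=0 start LAB1 → 1
t=6 end LAB1 → 0
t=8 start LAB2 → 1
t=13 end LAB2 → 0
t=13 start LAB3 → 1
t=14 start LAB4 → 2
t=17 start LAB5 → 3
t=19 start LAB6 → 4
t=20 end LAB3 → 3
t=20 end LAB5 → 2
t=21 end LAB4 → 1
t=25 end LAB6 → 0
Peak is 4, at t=19 (LAB3, LAB4, LAB5, LAB6).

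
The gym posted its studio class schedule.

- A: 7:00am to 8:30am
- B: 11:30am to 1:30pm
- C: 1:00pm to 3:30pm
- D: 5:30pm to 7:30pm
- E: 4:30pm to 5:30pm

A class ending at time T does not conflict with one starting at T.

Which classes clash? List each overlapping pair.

Check each pair: they overlap iff neither finishes before the other starts.
Sorted by start: A, B, C, E, D.
B starts after A ends — done with A.
C starts before B ends → B and C overlap.
E starts after B ends — done with B.
E starts after C ends — done with C.
D starts exactly when E ends (back-to-back, no overlap).

B & C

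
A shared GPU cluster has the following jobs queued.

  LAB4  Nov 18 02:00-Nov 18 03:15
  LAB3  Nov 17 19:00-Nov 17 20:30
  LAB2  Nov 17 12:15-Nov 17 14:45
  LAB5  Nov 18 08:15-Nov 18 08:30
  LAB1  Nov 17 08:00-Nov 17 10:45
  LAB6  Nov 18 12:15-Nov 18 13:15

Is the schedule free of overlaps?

Sorted by start: LAB1, LAB2, LAB3, LAB4, LAB5, LAB6.
LAB2 starts after LAB1 ends, so nothing later overlaps LAB1 either.
LAB3 starts after LAB2 ends, so nothing later overlaps LAB2 either.
LAB4 starts after LAB3 ends, so nothing later overlaps LAB3 either.
LAB5 starts after LAB4 ends, so nothing later overlaps LAB4 either.
LAB6 starts after LAB5 ends.
Every pair is clear; the schedule has no overlaps.

Yes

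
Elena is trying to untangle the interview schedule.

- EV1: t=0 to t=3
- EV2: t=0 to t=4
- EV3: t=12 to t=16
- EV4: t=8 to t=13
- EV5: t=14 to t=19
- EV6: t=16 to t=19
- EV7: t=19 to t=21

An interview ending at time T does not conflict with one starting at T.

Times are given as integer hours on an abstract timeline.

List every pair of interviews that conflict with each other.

EV1 & EV2, EV3 & EV4, EV3 & EV5, EV5 & EV6

Two intervals overlap when each starts before the other ends.
Sorted by start: EV1, EV2, EV4, EV3, EV5, EV6, EV7.
EV2 starts before EV1 ends → EV1 and EV2 overlap.
EV4 starts after EV1 ends — done with EV1.
EV4 starts after EV2 ends — done with EV2.
EV3 starts before EV4 ends → EV4 and EV3 overlap.
EV5 starts after EV4 ends — done with EV4.
EV5 starts before EV3 ends → EV3 and EV5 overlap.
EV6 starts exactly when EV3 ends (back-to-back, no overlap) — done with EV3.
EV6 starts before EV5 ends → EV5 and EV6 overlap.
EV7 starts exactly when EV5 ends (back-to-back, no overlap).
EV7 starts exactly when EV6 ends (back-to-back, no overlap).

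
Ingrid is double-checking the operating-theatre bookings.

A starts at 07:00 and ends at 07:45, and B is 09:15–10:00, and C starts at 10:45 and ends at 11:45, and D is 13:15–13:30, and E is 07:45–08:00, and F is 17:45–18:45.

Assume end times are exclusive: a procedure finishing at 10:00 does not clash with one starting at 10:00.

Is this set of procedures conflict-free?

Check each pair: they overlap iff neither finishes before the other starts.
Sorted by start: A, E, B, C, D, F.
E starts exactly when A ends (back-to-back, no overlap), so nothing later overlaps A either.
B starts after E ends, so nothing later overlaps E either.
C starts after B ends, so nothing later overlaps B either.
D starts after C ends, so nothing later overlaps C either.
F starts after D ends.
Every pair is clear; the schedule has no overlaps.

Yes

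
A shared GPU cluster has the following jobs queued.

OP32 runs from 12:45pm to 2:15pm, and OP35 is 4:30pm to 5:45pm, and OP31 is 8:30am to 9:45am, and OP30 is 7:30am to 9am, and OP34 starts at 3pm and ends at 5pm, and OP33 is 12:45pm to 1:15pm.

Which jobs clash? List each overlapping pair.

Sorted by start: OP30, OP31, OP32, OP33, OP34, OP35.
OP31 starts before OP30 ends → OP30 and OP31 overlap.
OP32 starts after OP30 ends; OP30 is clear from here.
OP32 starts after OP31 ends; OP31 is clear from here.
OP33 starts before OP32 ends → OP32 and OP33 overlap.
OP34 starts after OP32 ends; OP32 is clear from here.
OP34 starts after OP33 ends; OP33 is clear from here.
OP35 starts before OP34 ends → OP34 and OP35 overlap.

OP30 & OP31, OP32 & OP33, OP34 & OP35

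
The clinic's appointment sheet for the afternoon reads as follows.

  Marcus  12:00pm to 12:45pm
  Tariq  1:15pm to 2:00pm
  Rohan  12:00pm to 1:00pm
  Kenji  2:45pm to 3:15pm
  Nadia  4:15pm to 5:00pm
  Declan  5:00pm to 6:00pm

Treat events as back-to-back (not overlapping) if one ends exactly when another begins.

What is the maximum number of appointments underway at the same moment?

Walk through starts and ends in time order (an end at T is processed before a start at T):
12:00pm start Marcus → 1
12:00pm start Rohan → 2
12:45pm end Marcus → 1
1:00pm end Rohan → 0
1:15pm start Tariq → 1
2:00pm end Tariq → 0
2:45pm start Kenji → 1
3:15pm end Kenji → 0
4:15pm start Nadia → 1
5:00pm end Nadia → 0
5:00pm start Declan → 1
6:00pm end Declan → 0
Peak is 2, at 12:00pm (Marcus, Rohan).

2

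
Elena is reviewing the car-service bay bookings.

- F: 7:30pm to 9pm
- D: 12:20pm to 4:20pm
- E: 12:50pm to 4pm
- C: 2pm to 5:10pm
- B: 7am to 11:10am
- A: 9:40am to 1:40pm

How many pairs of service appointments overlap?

Sorted by start: B, A, D, E, C, F.
A starts before B ends → B and A overlap.
D starts after B ends; B is clear from here.
D starts before A ends → A and D overlap.
E starts before A ends → A and E overlap.
C starts after A ends; A is clear from here.
E starts before D ends → D and E overlap.
C starts before D ends → D and C overlap.
F starts after D ends.
C starts before E ends → E and C overlap.
F starts after E ends.
F starts after C ends.
Overlapping pairs: A & B, A & D, A & E, C & D, C & E, D & E — 6 in total.

6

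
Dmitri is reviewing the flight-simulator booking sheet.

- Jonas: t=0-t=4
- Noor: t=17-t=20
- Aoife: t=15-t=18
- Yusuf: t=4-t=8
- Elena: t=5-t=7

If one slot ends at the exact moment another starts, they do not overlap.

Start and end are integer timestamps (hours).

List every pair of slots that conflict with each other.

Aoife & Noor, Elena & Yusuf

Sorted by start: Jonas, Yusuf, Elena, Aoife, Noor.
Yusuf starts exactly when Jonas ends (back-to-back, no overlap) — done with Jonas.
Elena starts before Yusuf ends → Yusuf and Elena overlap.
Aoife starts after Yusuf ends — done with Yusuf.
Aoife starts after Elena ends — done with Elena.
Noor starts before Aoife ends → Aoife and Noor overlap.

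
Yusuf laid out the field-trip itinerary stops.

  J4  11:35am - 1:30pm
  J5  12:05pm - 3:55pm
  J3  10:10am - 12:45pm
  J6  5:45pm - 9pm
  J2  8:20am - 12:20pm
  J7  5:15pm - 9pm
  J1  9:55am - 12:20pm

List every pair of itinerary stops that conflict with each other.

J1 & J2, J1 & J3, J1 & J4, J1 & J5, J2 & J3, J2 & J4, J2 & J5, J3 & J4, J3 & J5, J4 & J5, J6 & J7

Two intervals overlap when each starts before the other ends.
Sorted by start: J2, J1, J3, J4, J5, J7, J6.
J1 starts before J2 ends → J2 and J1 overlap.
J3 starts before J2 ends → J2 and J3 overlap.
J4 starts before J2 ends → J2 and J4 overlap.
J5 starts before J2 ends → J2 and J5 overlap.
J7 starts after J2 ends, so J2 has no further overlaps.
J3 starts before J1 ends → J1 and J3 overlap.
J4 starts before J1 ends → J1 and J4 overlap.
J5 starts before J1 ends → J1 and J5 overlap.
J7 starts after J1 ends, so J1 has no further overlaps.
J4 starts before J3 ends → J3 and J4 overlap.
J5 starts before J3 ends → J3 and J5 overlap.
J7 starts after J3 ends, so J3 has no further overlaps.
J5 starts before J4 ends → J4 and J5 overlap.
J7 starts after J4 ends, so J4 has no further overlaps.
J7 starts after J5 ends, so J5 has no further overlaps.
J6 starts before J7 ends → J7 and J6 overlap.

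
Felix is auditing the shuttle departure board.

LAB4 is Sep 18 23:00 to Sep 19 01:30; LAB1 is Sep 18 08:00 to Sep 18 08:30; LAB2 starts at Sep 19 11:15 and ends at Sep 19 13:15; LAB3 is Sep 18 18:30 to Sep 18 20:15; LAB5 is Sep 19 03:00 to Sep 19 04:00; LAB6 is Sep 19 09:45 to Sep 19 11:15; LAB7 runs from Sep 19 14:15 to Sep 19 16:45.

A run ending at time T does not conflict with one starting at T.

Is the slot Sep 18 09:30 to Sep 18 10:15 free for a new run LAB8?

Yes — the slot is free

LAB1: ends Sep 18 08:30 at or before LAB8 starts Sep 18 09:30 → clear.
LAB3: starts Sep 18 18:30 at or after LAB8 ends Sep 18 10:15 → clear.
LAB4: starts Sep 18 23:00 at or after LAB8 ends Sep 18 10:15 → clear.
LAB5: starts Sep 19 03:00 at or after LAB8 ends Sep 18 10:15 → clear.
LAB6: starts Sep 19 09:45 at or after LAB8 ends Sep 18 10:15 → clear.
LAB2: starts Sep 19 11:15 at or after LAB8 ends Sep 18 10:15 → clear.
LAB7: starts Sep 19 14:15 at or after LAB8 ends Sep 18 10:15 → clear.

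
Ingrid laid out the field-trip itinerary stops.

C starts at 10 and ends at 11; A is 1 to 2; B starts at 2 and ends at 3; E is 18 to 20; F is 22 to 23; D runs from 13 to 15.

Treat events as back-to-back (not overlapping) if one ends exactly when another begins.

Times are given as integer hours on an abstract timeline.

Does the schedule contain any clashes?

No

Sorted by start: A, B, C, D, E, F.
B starts exactly when A ends (back-to-back, no overlap), so A has no further overlaps.
C starts after B ends, so B has no further overlaps.
D starts after C ends, so C has no further overlaps.
E starts after D ends, so D has no further overlaps.
F starts after E ends.
Every pair is clear; the schedule has no overlaps.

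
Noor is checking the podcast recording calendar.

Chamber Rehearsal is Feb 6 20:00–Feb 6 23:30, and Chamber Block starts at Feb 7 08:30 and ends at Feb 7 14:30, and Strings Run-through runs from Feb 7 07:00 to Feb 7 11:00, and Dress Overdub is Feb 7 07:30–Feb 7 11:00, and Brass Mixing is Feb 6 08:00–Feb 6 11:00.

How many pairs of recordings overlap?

3

Check each pair: they overlap iff neither finishes before the other starts.
Sorted by start: Brass Mixing, Chamber Rehearsal, Strings Run-through, Dress Overdub, Chamber Block.
Chamber Rehearsal starts after Brass Mixing ends, so nothing later overlaps Brass Mixing either.
Strings Run-through starts after Chamber Rehearsal ends, so nothing later overlaps Chamber Rehearsal either.
Dress Overdub starts before Strings Run-through ends → Strings Run-through and Dress Overdub overlap.
Chamber Block starts before Strings Run-through ends → Strings Run-through and Chamber Block overlap.
Chamber Block starts before Dress Overdub ends → Dress Overdub and Chamber Block overlap.
Overlapping pairs: Chamber Block & Dress Overdub, Chamber Block & Strings Run-through, Dress Overdub & Strings Run-through — 3 in total.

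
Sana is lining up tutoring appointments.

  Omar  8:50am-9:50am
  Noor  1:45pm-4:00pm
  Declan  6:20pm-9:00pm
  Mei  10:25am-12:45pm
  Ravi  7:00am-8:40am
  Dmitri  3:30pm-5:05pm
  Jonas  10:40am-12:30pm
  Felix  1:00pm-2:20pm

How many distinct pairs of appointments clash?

3

Two intervals overlap when each starts before the other ends.
Sorted by start: Ravi, Omar, Mei, Jonas, Felix, Noor, Dmitri, Declan.
Omar starts after Ravi ends, so nothing later overlaps Ravi either.
Mei starts after Omar ends, so nothing later overlaps Omar either.
Jonas starts before Mei ends → Mei and Jonas overlap.
Felix starts after Mei ends, so nothing later overlaps Mei either.
Felix starts after Jonas ends, so nothing later overlaps Jonas either.
Noor starts before Felix ends → Felix and Noor overlap.
Dmitri starts after Felix ends, so nothing later overlaps Felix either.
Dmitri starts before Noor ends → Noor and Dmitri overlap.
Declan starts after Noor ends.
Declan starts after Dmitri ends.
Overlapping pairs: Dmitri & Noor, Felix & Noor, Jonas & Mei — 3 in total.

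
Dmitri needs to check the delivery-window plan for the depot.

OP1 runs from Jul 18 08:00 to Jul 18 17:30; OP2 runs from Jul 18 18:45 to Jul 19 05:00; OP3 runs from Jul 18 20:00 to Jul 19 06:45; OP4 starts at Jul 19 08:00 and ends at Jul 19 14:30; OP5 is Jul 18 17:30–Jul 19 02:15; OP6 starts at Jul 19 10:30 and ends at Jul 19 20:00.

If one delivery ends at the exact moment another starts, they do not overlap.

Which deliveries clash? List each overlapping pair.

OP2 & OP3, OP2 & OP5, OP3 & OP5, OP4 & OP6

Sorted by start: OP1, OP5, OP2, OP3, OP4, OP6.
OP5 starts exactly when OP1 ends (back-to-back, no overlap), so OP1 has no further overlaps.
OP2 starts before OP5 ends → OP5 and OP2 overlap.
OP3 starts before OP5 ends → OP5 and OP3 overlap.
OP4 starts after OP5 ends, so OP5 has no further overlaps.
OP3 starts before OP2 ends → OP2 and OP3 overlap.
OP4 starts after OP2 ends, so OP2 has no further overlaps.
OP4 starts after OP3 ends, so OP3 has no further overlaps.
OP6 starts before OP4 ends → OP4 and OP6 overlap.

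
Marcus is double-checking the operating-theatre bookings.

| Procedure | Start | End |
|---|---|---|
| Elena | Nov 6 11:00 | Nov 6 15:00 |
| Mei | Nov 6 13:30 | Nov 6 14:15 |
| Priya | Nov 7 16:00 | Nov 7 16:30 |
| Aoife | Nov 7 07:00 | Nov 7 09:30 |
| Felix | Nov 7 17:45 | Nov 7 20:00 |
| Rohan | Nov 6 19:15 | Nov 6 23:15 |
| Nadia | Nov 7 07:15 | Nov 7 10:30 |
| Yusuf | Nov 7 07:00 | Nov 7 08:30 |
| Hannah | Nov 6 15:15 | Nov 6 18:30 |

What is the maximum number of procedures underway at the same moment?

Sort all start/end points and keep a running count:
Nov 6 11:00 start Elena → 1
Nov 6 13:30 start Mei → 2
Nov 6 14:15 end Mei → 1
Nov 6 15:00 end Elena → 0
Nov 6 15:15 start Hannah → 1
Nov 6 18:30 end Hannah → 0
Nov 6 19:15 start Rohan → 1
Nov 6 23:15 end Rohan → 0
Nov 7 07:00 start Aoife → 1
Nov 7 07:00 start Yusuf → 2
Nov 7 07:15 start Nadia → 3
Nov 7 08:30 end Yusuf → 2
Nov 7 09:30 end Aoife → 1
Nov 7 10:30 end Nadia → 0
Nov 7 16:00 start Priya → 1
Nov 7 16:30 end Priya → 0
Nov 7 17:45 start Felix → 1
Nov 7 20:00 end Felix → 0
Peak is 3, at Nov 7 07:15 (Aoife, Nadia, Yusuf).

3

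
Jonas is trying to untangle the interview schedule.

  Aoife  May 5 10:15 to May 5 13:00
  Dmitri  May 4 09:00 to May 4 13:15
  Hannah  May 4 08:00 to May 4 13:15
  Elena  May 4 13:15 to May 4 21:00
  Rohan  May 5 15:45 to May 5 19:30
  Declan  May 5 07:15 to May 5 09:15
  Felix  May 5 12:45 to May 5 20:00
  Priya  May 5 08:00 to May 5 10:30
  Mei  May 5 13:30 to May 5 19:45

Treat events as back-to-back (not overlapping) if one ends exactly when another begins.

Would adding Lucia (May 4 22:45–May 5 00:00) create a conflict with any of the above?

Hannah: ends May 4 13:15 at or before Lucia starts May 4 22:45 → clear.
Dmitri: ends May 4 13:15 at or before Lucia starts May 4 22:45 → clear.
Elena: ends May 4 21:00 at or before Lucia starts May 4 22:45 → clear.
Declan: starts May 5 07:15 at or after Lucia ends May 5 00:00 → clear.
Priya: starts May 5 08:00 at or after Lucia ends May 5 00:00 → clear.
Aoife: starts May 5 10:15 at or after Lucia ends May 5 00:00 → clear.
Felix: starts May 5 12:45 at or after Lucia ends May 5 00:00 → clear.
Mei: starts May 5 13:30 at or after Lucia ends May 5 00:00 → clear.
Rohan: starts May 5 15:45 at or after Lucia ends May 5 00:00 → clear.

No — it doesn't clash with anything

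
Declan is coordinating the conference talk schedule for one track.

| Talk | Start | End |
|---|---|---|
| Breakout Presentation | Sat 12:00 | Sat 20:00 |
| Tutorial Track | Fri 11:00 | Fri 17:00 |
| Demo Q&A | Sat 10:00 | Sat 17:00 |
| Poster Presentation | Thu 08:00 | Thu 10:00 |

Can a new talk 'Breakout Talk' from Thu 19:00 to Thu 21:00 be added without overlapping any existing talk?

Poster Presentation: ends Thu 10:00 at or before Breakout Talk starts Thu 19:00 → clear.
Tutorial Track: starts Fri 11:00 at or after Breakout Talk ends Thu 21:00 → clear.
Demo Q&A: starts Sat 10:00 at or after Breakout Talk ends Thu 21:00 → clear.
Breakout Presentation: starts Sat 12:00 at or after Breakout Talk ends Thu 21:00 → clear.

Yes — the slot is free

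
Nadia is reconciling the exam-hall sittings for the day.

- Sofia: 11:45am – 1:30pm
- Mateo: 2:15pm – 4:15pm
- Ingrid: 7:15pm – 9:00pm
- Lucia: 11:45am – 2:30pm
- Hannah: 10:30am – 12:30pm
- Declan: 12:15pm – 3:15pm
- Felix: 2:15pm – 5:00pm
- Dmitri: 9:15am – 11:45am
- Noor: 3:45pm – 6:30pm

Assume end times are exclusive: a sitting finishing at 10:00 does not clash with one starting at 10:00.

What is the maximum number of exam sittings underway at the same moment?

Walk through starts and ends in time order (an end at T is processed before a start at T):
9:15am start Dmitri → 1
10:30am start Hannah → 2
11:45am end Dmitri → 1
11:45am start Lucia → 2
11:45am start Sofia → 3
12:15pm start Declan → 4
12:30pm end Hannah → 3
1:30pm end Sofia → 2
2:15pm start Felix → 3
2:15pm start Mateo → 4
2:30pm end Lucia → 3
3:15pm end Declan → 2
3:45pm start Noor → 3
4:15pm end Mateo → 2
5:00pm end Felix → 1
6:30pm end Noor → 0
7:15pm start Ingrid → 1
9:00pm end Ingrid → 0
Peak is 4, at 12:15pm (Declan, Hannah, Lucia, Sofia).

4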